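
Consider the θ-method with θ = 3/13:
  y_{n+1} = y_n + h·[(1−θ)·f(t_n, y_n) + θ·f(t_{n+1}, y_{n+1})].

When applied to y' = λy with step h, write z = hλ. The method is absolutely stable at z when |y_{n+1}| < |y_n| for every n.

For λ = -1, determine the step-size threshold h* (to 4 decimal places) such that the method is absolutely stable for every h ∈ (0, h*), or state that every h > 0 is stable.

Set f=λy, z=hλ:
  y_{n+1} = y_n + z·[10/13·y_n + 3/13·y_{n+1}] ⇒ (1 − 3/13z)y_{n+1} = (1 + 10/13z)y_n
  ⇒ R(z) = (1 + 10/13z)/(1 − 3/13z).

Find x<0 with |R(x)|<1.
x=-1.34: |R|=0.0235
R=−1: 1+10/13x = −1+3/13x ⇒ -7/13x=2 ⇒ x=2/(-7/13)=-3.7143
Confirm numerically:
  x=-3.108: |R|=0.80989 <1
  x=-2.811: |R|=0.70499 <1
  x=-2.522: |R|=0.59418 <1
  x=-2.493: |R|=0.58255 <1
  x=-4.113: |R|=1.11015 >1
  x=-4.071: |R|=1.09904 >1
  x=-3.912: |R|=1.05595 >1
So |R|<1 on (-3.7143, 0).

(-3.7143,0); λ=-1 ⇒ h* = (26/7)/1 = 3.7143.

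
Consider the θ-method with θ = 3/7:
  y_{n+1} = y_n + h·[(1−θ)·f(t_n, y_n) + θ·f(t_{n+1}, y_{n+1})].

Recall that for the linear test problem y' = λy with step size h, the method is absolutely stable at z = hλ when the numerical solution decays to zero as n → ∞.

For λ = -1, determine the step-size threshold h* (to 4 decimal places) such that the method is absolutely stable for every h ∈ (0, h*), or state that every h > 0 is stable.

Set f=λy, z=hλ:
  y_{n+1} = y_n + z·[4/7·y_n + 3/7·y_{n+1}] ⇒ (1 − 3/7z)y_{n+1} = (1 + 4/7z)y_n
  Hence R(z) = (1 + 4/7z)/(1 − 3/7z).

Boundary: |R(x)|=1, x<0.
x=-1.22: |R|=0.1989
R=−1: 1+4/7x = −1+3/7x ⇒ -1/7x=2 ⇒ x=2/(-1/7)=-14.0000
Confirm numerically:
  x=-10.098: |R|=0.89537 <1
  x=-8.267: |R|=0.81972 <1
  x=-7.180: |R|=0.76104 <1
  x=-14.595: |R|=1.01172 >1
  x=-14.508: |R|=1.01005 >1
Stable set (-14.0000, 0).

(-14.0000,0); λ=-1 ⇒ h* = (14)/1 = 14.0000.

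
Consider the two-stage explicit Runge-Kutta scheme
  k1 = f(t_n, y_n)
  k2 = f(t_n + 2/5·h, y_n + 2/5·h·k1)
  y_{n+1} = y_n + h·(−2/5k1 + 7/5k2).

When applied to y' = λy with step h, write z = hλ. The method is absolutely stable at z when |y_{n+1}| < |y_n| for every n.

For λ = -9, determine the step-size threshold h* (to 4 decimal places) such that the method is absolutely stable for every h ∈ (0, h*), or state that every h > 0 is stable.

(-1.7857,0); λ=-9 ⇒ h* = (25/14)/9 = 0.1984.

On y'=λy, z=hλ:
  k1=λy_n ⇒ h·k1=z·y_n;  k2=λ(1+2/5z)y_n ⇒ h·k2=z(1+2/5z)y_n
  y_{n+1}/y_n = 1 − 2/5z + 7/5z(1+2/5z) = 1 + z + 14/25z²
  Hence R(z) = 1 + z + 14/25z².

Need |R(x)|<1, x<0.
x=-0.83: |R|=0.5558
R=1: x+14/25x²=0 ⇒ x=−25/14=-1.7857; min R=1−1/(4·14/25)=0.5536>−1
Confirm numerically:
  x=-1.614: |R|=0.84480 <1
  x=-1.454: |R|=0.72990 <1
  x=-0.878: |R|=0.55370 <1
  x=-2.273: |R|=1.62026 >1
  x=-2.204: |R|=1.51626 >1
  x=-2.164: |R|=1.45842 >1
So |R|<1 on (-1.7857, 0).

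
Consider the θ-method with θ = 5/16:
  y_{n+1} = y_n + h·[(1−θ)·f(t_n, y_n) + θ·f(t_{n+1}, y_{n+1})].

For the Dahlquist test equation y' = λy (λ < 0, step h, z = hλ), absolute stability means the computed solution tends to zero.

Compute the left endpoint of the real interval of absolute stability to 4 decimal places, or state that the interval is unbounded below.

Set f=λy, z=hλ:
  y_{n+1} = y_n + z·[11/16·y_n + 5/16·y_{n+1}] ⇒ (1 − 5/16z)y_{n+1} = (1 + 11/16z)y_n
  ⇒ R(z) = (1 + 11/16z)/(1 − 5/16z).

Boundary: |R(x)|=1, x<0.
x=-0.89: |R|=0.3037
R=−1: 1+11/16x = −1+5/16x ⇒ -3/8x=2 ⇒ x=2/(-3/8)=-5.3333
Confirm numerically:
  x=-4.238: |R|=0.82329 <1
  x=-3.524: |R|=0.67710 <1
  x=-3.489: |R|=0.66913 <1
  x=-5.924: |R|=1.07769 >1
  x=-5.682: |R|=1.04711 >1
  x=-5.609: |R|=1.03755 >1
Interval (-5.3333, 0).

z* = -5.3333.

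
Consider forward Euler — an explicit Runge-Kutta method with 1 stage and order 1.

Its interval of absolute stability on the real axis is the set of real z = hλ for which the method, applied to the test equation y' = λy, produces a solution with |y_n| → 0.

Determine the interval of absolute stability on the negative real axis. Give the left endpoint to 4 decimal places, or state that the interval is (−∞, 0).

z∈(-2.0000,0).

On y'=λy, z=hλ:
  order 1, 1-stage ⇒ R(z)=1+z
  (e.g. R(-1.67)=-0.67000, |R|=0.67000)

Solve |R(x)|<1 on ℝ⁻.
x=-1.67: |R|=0.6700
|R(-2.09)|=1.0900 |R(-1.9)|=0.9000 |R(-1.89)|=0.8900
Bisect:
  x_lo=-2.3375 |R|=1.3375  x_hi=-0.3062 |R|=0.6938
  mid=-1.32187 |R|=0.32187 →hi
  mid=-1.82969 |R|=0.82969 →hi
  mid=-2.08361 |R|=1.08361 →lo
  mid=-1.95665 |R|=0.95665 →hi
  mid=-2.02013 |R|=1.02013 →lo
  mid=-1.98839 |R|=0.98839 →hi
  mid=-2.00426 |R|=1.00426 →lo
  mid=-1.99632 |R|=0.99632 →hi
  mid=-2.00029 |R|=1.00029 →lo
  ...
  [-2.00004,-1.99992] ⇒ x*=-2.0000
Interval (-2.0000, 0).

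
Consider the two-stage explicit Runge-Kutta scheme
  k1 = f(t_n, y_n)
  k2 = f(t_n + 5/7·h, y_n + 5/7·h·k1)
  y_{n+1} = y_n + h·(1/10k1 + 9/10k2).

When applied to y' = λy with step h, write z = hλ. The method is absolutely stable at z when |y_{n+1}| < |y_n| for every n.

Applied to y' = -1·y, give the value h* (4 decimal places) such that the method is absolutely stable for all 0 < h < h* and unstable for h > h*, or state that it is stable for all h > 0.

(-1.5556,0); λ=-1 ⇒ h* = (14/9)/1 = 1.5556.

Set f=λy, z=hλ:
  k1=λy_n ⇒ h·k1=z·y_n;  k2=λ(1+5/7z)y_n ⇒ h·k2=z(1+5/7z)y_n
  y_{n+1}/y_n = 1 + 1/10z + 9/10z(1+5/7z) = 1 + z + 9/14z²
  Hence R(z) = 1 + z + 9/14z².

Solve |R(x)|<1 on ℝ⁻.
x=-1.67: |R|=1.1229
R=1: x+9/14x²=0 ⇒ x=−14/9=-1.5556; min R=1−1/(4·9/14)=0.6111>−1
Confirm numerically:
  x=-1.532: |R|=0.97680 <1
  x=-1.028: |R|=0.65136 <1
  x=-1.014: |R|=0.64698 <1
  x=-0.777: |R|=0.61111 <1
  x=-2.006: |R|=1.58088 >1
  x=-1.630: |R|=1.07801 >1
Interval (-1.5556, 0).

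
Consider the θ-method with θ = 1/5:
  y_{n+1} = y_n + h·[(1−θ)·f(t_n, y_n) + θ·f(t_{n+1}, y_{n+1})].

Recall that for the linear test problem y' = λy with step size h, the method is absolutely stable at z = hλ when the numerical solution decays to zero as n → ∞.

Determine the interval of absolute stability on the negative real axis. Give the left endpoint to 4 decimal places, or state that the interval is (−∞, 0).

z∈(-3.3333,0).

Set f=λy, z=hλ:
  y_{n+1} = y_n + z·[4/5·y_n + 1/5·y_{n+1}] ⇒ (1 − 1/5z)y_{n+1} = (1 + 4/5z)y_n
  so R(z) = (1 + 4/5z)/(1 − 1/5z).

Find x<0 with |R(x)|<1.
x=-0.53: |R|=0.5208
R=−1: 1+4/5x = −1+1/5x ⇒ -3/5x=2 ⇒ x=2/(-3/5)=-3.3333
Confirm numerically:
  x=-3.012: |R|=0.87968 <1
  x=-2.882: |R|=0.82822 <1
  x=-1.886: |R|=0.36945 <1
  x=-1.623: |R|=0.22528 <1
  x=-3.833: |R|=1.16970 >1
  x=-3.709: |R|=1.12941 >1
  x=-3.660: |R|=1.11316 >1
So |R|<1 on (-3.3333, 0).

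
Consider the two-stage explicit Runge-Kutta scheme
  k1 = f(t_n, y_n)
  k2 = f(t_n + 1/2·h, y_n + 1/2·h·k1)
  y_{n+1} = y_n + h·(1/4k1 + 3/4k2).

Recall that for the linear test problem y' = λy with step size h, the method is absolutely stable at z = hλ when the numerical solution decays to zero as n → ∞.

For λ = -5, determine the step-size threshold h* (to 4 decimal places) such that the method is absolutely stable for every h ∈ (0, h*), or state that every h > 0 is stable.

With y'=λy (z=hλ):
  k1=λy_n ⇒ h·k1=z·y_n;  k2=λ(1+1/2z)y_n ⇒ h·k2=z(1+1/2z)y_n
  y_{n+1}/y_n = 1 + 1/4z + 3/4z(1+1/2z) = 1 + z + 3/8z²
  Hence R(z) = 1 + z + 3/8z².

Solve |R(x)|<1 on ℝ⁻.
x=-0.72: |R|=0.4744
R=1: x+3/8x²=0 ⇒ x=−8/3=-2.6667; min R=1−1/(4·3/8)=0.3333>−1
Confirm numerically:
  x=-2.612: |R|=0.94645 <1
  x=-2.244: |R|=0.64433 <1
  x=-1.529: |R|=0.34769 <1
  x=-3.156: |R|=1.57913 >1
  x=-3.109: |R|=1.51571 >1
  x=-2.898: |R|=1.25140 >1
Interval (-2.6667, 0).

(-2.6667,0); λ=-5 ⇒ h* = (8/3)/5 = 0.5333.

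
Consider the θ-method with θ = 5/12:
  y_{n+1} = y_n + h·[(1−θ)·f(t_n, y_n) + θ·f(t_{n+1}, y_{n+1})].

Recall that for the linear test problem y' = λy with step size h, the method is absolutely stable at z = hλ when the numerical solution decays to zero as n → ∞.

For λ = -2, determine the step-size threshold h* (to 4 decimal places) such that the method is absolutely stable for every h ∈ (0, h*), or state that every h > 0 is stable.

On y'=λy, z=hλ:
  y_{n+1} = y_n + z·[7/12·y_n + 5/12·y_{n+1}] ⇒ (1 − 5/12z)y_{n+1} = (1 + 7/12z)y_n
  Hence R(z) = (1 + 7/12z)/(1 − 5/12z).

Boundary: |R(x)|=1, x<0.
x=-0.47: |R|=0.6070
R=−1: 1+7/12x = −1+5/12x ⇒ -1/6x=2 ⇒ x=2/(-1/6)=-12.0000
Confirm numerically:
  x=-11.052: |R|=0.97181 <1
  x=-8.511: |R|=0.87209 <1
  x=-8.387: |R|=0.86602 <1
  x=-6.705: |R|=0.76738 <1
  x=-12.599: |R|=1.01597 >1
  x=-12.597: |R|=1.01592 >1
  x=-12.307: |R|=1.00835 >1
Interval (-12.0000, 0).

(-12.0000,0); λ=-2 ⇒ h* = (12)/2 = 6.0000.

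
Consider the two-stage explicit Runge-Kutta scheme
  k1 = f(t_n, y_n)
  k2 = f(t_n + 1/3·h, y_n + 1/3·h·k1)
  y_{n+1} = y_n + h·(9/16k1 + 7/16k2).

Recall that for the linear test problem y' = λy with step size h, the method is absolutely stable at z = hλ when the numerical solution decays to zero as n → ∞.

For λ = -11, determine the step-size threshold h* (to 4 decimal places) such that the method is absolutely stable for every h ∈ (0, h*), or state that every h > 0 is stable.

Test eqn y'=λy, z=hλ:
  k1=λy_n ⇒ h·k1=z·y_n;  k2=λ(1+1/3z)y_n ⇒ h·k2=z(1+1/3z)y_n
  y_{n+1}/y_n = 1 + 9/16z + 7/16z(1+1/3z) = 1 + z + 7/48z²
  ⇒ R(z) = 1 + z + 7/48z².

Find x<0 with |R(x)|<1.
x=-1.41: |R|=0.1201
R=1: x+7/48x²=0 ⇒ x=−48/7=-6.8571; min R=1−1/(4·7/48)=-0.7143>−1
Confirm numerically:
  x=-6.644: |R|=0.79348 <1
  x=-6.251: |R|=0.44744 <1
  x=-6.233: |R|=0.43267 <1
  x=-5.043: |R|=0.33419 <1
  x=-7.413: |R|=1.60092 >1
  x=-7.401: |R|=1.58699 >1
  x=-7.138: |R|=1.29236 >1
Stable set (-6.8571, 0).

(-6.8571,0); λ=-11 ⇒ h* = (48/7)/11 = 0.6234.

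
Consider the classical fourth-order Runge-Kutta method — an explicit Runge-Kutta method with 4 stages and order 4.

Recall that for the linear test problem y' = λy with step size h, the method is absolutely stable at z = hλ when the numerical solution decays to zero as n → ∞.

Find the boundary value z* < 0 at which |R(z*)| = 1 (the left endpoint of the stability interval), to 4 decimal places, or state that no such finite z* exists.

With y'=λy (z=hλ):
  order 4, 4-stage ⇒ R(z)=1+z+z^2/2+z^3/6+z^4/24
  (e.g. R(-0.63)=0.53334, |R|=0.53334)

Find x<0 with |R(x)|<1.
x=-0.63: |R|=0.5333
|R(-2.69)|=0.8656 |R(-0.98)|=0.3818 |R(-0.5)|=0.6068
Bisect:
  x_lo=-3.2487 |R|=1.9549  x_hi=-0.2775 |R|=0.7577
  mid=-1.76310 |R|=0.28034 →hi
  mid=-2.50588 |R|=0.65423 →hi
  mid=-2.87727 |R|=1.14777 →lo
  mid=-2.69158 |R|=0.86766 →hi
  mid=-2.78443 |R|=0.99869 →hi
  mid=-2.83085 |R|=1.07089 →lo
  mid=-2.80764 |R|=1.03421 →lo
  mid=-2.79603 |R|=1.01631 →lo
  mid=-2.79023 |R|=1.00747 →lo
  mid=-2.78733 |R|=1.00307 →lo
  ...
  [-2.78533,-2.78515] ⇒ x*=-2.7853
Interval (-2.7853, 0).

left endpoint -2.7853.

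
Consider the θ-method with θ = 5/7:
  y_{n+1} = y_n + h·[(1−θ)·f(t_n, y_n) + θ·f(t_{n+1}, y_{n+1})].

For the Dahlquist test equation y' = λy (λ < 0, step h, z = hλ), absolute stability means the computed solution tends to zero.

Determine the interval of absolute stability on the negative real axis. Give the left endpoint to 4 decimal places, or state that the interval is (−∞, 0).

unbounded; (−∞, 0).

Test eqn y'=λy, z=hλ:
  y_{n+1} = y_n + z·[2/7·y_n + 5/7·y_{n+1}] ⇒ (1 − 5/7z)y_{n+1} = (1 + 2/7z)y_n
  so R(z) = (1 + 2/7z)/(1 − 5/7z).

Need |R(x)|<1, x<0.
x=-0.75: |R|=0.5116
x=-2: |R|=0.1765
x=-10: |R|=0.2281
x=-100: |R|=0.3807
θ=5/7≥1/2 ⇒ |1+2/7x|<|1−5/7x| ∀x<0 ⇒ unbounded interval.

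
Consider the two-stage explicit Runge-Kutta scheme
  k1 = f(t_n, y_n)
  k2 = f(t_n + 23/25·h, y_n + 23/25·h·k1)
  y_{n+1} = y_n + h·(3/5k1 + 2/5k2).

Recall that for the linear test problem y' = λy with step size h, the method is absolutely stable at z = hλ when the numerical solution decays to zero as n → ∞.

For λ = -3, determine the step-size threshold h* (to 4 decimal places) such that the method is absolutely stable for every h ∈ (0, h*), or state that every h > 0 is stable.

On y'=λy, z=hλ:
  k1=λy_n ⇒ h·k1=z·y_n;  k2=λ(1+23/25z)y_n ⇒ h·k2=z(1+23/25z)y_n
  y_{n+1}/y_n = 1 + 3/5z + 2/5z(1+23/25z) = 1 + z + 46/125z²
  so R(z) = 1 + z + 46/125z².

Find x<0 with |R(x)|<1.
x=-0.48: |R|=0.6048
R=1: x+46/125x²=0 ⇒ x=−125/46=-2.7174; min R=1−1/(4·46/125)=0.3207>−1
Confirm numerically:
  x=-2.300: |R|=0.64672 <1
  x=-2.288: |R|=0.63846 <1
  x=-1.897: |R|=0.42729 <1
  x=-1.199: |R|=0.33004 <1
  x=-3.255: |R|=1.64397 >1
  x=-3.013: |R|=1.32777 >1
  x=-3.012: |R|=1.32655 >1
Interval (-2.7174, 0).

(-2.7174,0); λ=-3 ⇒ h* = (125/46)/3 = 0.9058.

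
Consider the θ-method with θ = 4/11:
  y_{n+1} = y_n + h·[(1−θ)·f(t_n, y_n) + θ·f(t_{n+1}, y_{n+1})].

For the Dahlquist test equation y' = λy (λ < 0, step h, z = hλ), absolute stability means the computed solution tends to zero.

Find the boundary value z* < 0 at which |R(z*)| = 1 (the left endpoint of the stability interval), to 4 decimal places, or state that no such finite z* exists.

Test eqn y'=λy, z=hλ:
  y_{n+1} = y_n + z·[7/11·y_n + 4/11·y_{n+1}] ⇒ (1 − 4/11z)y_{n+1} = (1 + 7/11z)y_n
  ⇒ R(z) = (1 + 7/11z)/(1 − 4/11z).

Solve |R(x)|<1 on ℝ⁻.
x=-0.75: |R|=0.4107
R=−1: 1+7/11x = −1+4/11x ⇒ -3/11x=2 ⇒ x=2/(-3/11)=-7.3333
Confirm numerically:
  x=-7.232: |R|=0.99239 <1
  x=-5.568: |R|=0.84083 <1
  x=-4.430: |R|=0.69673 <1
  x=-7.861: |R|=1.03730 >1
  x=-7.828: |R|=1.03507 >1
  x=-7.725: |R|=1.02804 >1
Stable set (-7.3333, 0).

left endpoint -7.3333.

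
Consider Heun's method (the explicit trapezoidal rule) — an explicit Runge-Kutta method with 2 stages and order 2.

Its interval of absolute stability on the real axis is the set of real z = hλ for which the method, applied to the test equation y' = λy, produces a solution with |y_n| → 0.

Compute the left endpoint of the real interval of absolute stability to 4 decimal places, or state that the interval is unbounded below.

With y'=λy (z=hλ):
  order 2, 2-stage ⇒ R(z)=1+z+z^2/2
  (e.g. R(-1.38)=0.57220, |R|=0.57220)

Solve |R(x)|<1 on ℝ⁻.
x=-1.38: |R|=0.5722
|R(-2.31)|=1.3580 |R(-2.08)|=1.0832 |R(-0.93)|=0.5025
Bisect:
  x_lo=-2.6926 |R|=1.9324  x_hi=-0.3483 |R|=0.7124
  mid=-1.52043 |R|=0.63542 →hi
  mid=-2.10649 |R|=1.11216 →lo
  mid=-1.81346 |R|=0.83086 →hi
  mid=-1.95998 |R|=0.96078 →hi
  mid=-2.03324 |R|=1.03379 →lo
  mid=-1.99661 |R|=0.99661 →hi
  mid=-2.01492 |R|=1.01503 →lo
  ...
  [-2.00004,-1.99990] ⇒ x*=-2.0000
Interval (-2.0000, 0).

z* = -2.0000.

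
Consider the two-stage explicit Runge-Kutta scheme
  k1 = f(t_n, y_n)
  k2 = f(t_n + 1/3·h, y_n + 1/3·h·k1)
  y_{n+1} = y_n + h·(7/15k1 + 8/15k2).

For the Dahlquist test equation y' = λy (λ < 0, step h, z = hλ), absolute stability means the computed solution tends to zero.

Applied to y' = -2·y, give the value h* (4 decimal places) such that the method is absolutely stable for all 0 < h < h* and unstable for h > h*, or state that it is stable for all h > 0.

(-5.6250,0); λ=-2 ⇒ h* = (45/8)/2 = 2.8125.

Set f=λy, z=hλ:
  k1=λy_n ⇒ h·k1=z·y_n;  k2=λ(1+1/3z)y_n ⇒ h·k2=z(1+1/3z)y_n
  y_{n+1}/y_n = 1 + 7/15z + 8/15z(1+1/3z) = 1 + z + 8/45z²
  R(z) = 1 + z + 8/45z².

Find x<0 with |R(x)|<1.
x=-1.07: |R|=0.1335
R=1: x+8/45x²=0 ⇒ x=−45/8=-5.6250; min R=1−1/(4·8/45)=-0.4062>−1
Confirm numerically:
  x=-4.884: |R|=0.35661 <1
  x=-4.265: |R|=0.03118 <1
  x=-2.761: |R|=0.40578 <1
  x=-5.926: |R|=1.31711 >1
  x=-5.908: |R|=1.29724 >1
  x=-5.729: |R|=1.10592 >1
Interval (-5.6250, 0).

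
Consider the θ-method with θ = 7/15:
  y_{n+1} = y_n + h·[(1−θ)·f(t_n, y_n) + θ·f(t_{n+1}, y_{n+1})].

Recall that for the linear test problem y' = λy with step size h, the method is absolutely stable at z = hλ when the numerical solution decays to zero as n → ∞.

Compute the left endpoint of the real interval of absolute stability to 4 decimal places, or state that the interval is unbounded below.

left endpoint -30.0000.

On y'=λy, z=hλ:
  y_{n+1} = y_n + z·[8/15·y_n + 7/15·y_{n+1}] ⇒ (1 − 7/15z)y_{n+1} = (1 + 8/15z)y_n
  Hence R(z) = (1 + 8/15z)/(1 − 7/15z).

Need |R(x)|<1, x<0.
x=-0.67: |R|=0.4896
R=−1: 1+8/15x = −1+7/15x ⇒ -1/15x=2 ⇒ x=2/(-1/15)=-30.0000
Confirm numerically:
  x=-22.748: |R|=0.95838 <1
  x=-19.255: |R|=0.92826 <1
  x=-17.533: |R|=0.90948 <1
  x=-13.605: |R|=0.85127 <1
  x=-30.568: |R|=1.00248 >1
  x=-30.466: |R|=1.00204 >1
  x=-30.291: |R|=1.00128 >1
Stable set (-30.0000, 0).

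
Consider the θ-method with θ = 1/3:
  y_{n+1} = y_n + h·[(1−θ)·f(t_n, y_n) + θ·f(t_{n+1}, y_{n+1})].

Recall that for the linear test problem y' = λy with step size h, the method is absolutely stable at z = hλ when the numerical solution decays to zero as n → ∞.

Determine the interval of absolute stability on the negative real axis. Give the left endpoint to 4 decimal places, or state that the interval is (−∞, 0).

Set f=λy, z=hλ:
  y_{n+1} = y_n + z·[2/3·y_n + 1/3·y_{n+1}] ⇒ (1 − 1/3z)y_{n+1} = (1 + 2/3z)y_n
  Hence R(z) = (1 + 2/3z)/(1 − 1/3z).

Find x<0 with |R(x)|<1.
x=-1.18: |R|=0.1531
R=−1: 1+2/3x = −1+1/3x ⇒ -1/3x=2 ⇒ x=2/(-1/3)=-6.0000
Confirm numerically:
  x=-5.847: |R|=0.98271 <1
  x=-4.433: |R|=0.78918 <1
  x=-4.309: |R|=0.76864 <1
  x=-3.440: |R|=0.60248 <1
  x=-6.371: |R|=1.03959 >1
  x=-6.207: |R|=1.02248 >1
Interval (-6.0000, 0).

z∈(-6.0000,0).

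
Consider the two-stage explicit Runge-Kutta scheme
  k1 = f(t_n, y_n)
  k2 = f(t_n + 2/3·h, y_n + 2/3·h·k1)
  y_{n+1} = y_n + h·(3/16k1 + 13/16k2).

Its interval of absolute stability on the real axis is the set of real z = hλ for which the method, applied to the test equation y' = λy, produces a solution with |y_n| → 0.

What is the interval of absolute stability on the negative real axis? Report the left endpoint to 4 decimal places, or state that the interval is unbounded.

With y'=λy (z=hλ):
  k1=λy_n ⇒ h·k1=z·y_n;  k2=λ(1+2/3z)y_n ⇒ h·k2=z(1+2/3z)y_n
  y_{n+1}/y_n = 1 + 3/16z + 13/16z(1+2/3z) = 1 + z + 13/24z²
  ⇒ R(z) = 1 + z + 13/24z².

Need |R(x)|<1, x<0.
x=-0.34: |R|=0.7226
R=1: x+13/24x²=0 ⇒ x=−24/13=-1.8462; min R=1−1/(4·13/24)=0.5385>−1
Confirm numerically:
  x=-1.756: |R|=0.91425 <1
  x=-1.532: |R|=0.73930 <1
  x=-0.956: |R|=0.53905 <1
  x=-2.387: |R|=1.69929 >1
  x=-2.064: |R|=1.24355 >1
Interval (-1.8462, 0).

(-1.8462, 0).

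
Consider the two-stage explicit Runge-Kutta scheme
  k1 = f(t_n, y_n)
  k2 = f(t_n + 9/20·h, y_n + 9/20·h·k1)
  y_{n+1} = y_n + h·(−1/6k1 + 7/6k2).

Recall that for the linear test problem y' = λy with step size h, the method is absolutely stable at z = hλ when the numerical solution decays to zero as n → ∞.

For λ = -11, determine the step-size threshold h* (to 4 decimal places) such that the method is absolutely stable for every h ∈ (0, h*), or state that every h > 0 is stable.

Test eqn y'=λy, z=hλ:
  k1=λy_n ⇒ h·k1=z·y_n;  k2=λ(1+9/20z)y_n ⇒ h·k2=z(1+9/20z)y_n
  y_{n+1}/y_n = 1 − 1/6z + 7/6z(1+9/20z) = 1 + z + 21/40z²
  ⇒ R(z) = 1 + z + 21/40z².

Solve |R(x)|<1 on ℝ⁻.
x=-0.62: |R|=0.5818
R=1: x+21/40x²=0 ⇒ x=−40/21=-1.9048; min R=1−1/(4·21/40)=0.5238>−1
Confirm numerically:
  x=-1.695: |R|=0.81334 <1
  x=-1.626: |R|=0.76203 <1
  x=-1.073: |R|=0.53145 <1
  x=-0.816: |R|=0.53357 <1
  x=-2.488: |R|=1.76183 >1
  x=-2.214: |R|=1.35944 >1
  x=-1.951: |R|=1.04736 >1
Stable set (-1.9048, 0).

(-1.9048,0); λ=-11 ⇒ h* = (40/21)/11 = 0.1732.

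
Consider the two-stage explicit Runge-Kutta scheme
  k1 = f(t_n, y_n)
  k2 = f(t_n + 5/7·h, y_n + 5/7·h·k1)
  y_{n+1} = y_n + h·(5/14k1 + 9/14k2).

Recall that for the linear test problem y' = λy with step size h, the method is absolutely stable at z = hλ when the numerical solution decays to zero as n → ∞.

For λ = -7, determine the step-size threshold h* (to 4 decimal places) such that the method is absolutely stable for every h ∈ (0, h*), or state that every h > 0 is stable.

(-2.1778,0); λ=-7 ⇒ h* = (98/45)/7 = 0.3111.

On y'=λy, z=hλ:
  k1=λy_n ⇒ h·k1=z·y_n;  k2=λ(1+5/7z)y_n ⇒ h·k2=z(1+5/7z)y_n
  y_{n+1}/y_n = 1 + 5/14z + 9/14z(1+5/7z) = 1 + z + 45/98z²
  so R(z) = 1 + z + 45/98z².

Boundary: |R(x)|=1, x<0.
x=-0.94: |R|=0.4657
R=1: x+45/98x²=0 ⇒ x=−98/45=-2.1778; min R=1−1/(4·45/98)=0.4556>−1
Confirm numerically:
  x=-1.918: |R|=0.77121 <1
  x=-1.640: |R|=0.59502 <1
  x=-1.580: |R|=0.56631 <1
  x=-2.574: |R|=1.46831 >1
  x=-2.477: |R|=1.34033 >1
  x=-2.382: |R|=1.22337 >1
Interval (-2.1778, 0).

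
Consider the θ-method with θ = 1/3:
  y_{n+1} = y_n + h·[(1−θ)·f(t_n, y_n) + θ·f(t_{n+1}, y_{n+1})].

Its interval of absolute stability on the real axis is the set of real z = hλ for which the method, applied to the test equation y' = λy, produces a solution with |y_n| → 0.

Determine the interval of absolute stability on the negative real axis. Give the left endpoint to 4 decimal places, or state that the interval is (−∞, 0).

(-6.0000, 0).

Set f=λy, z=hλ:
  y_{n+1} = y_n + z·[2/3·y_n + 1/3·y_{n+1}] ⇒ (1 − 1/3z)y_{n+1} = (1 + 2/3z)y_n
  R(z) = (1 + 2/3z)/(1 − 1/3z).

Need |R(x)|<1, x<0.
x=-0.65: |R|=0.4658
R=−1: 1+2/3x = −1+1/3x ⇒ -1/3x=2 ⇒ x=2/(-1/3)=-6.0000
Confirm numerically:
  x=-5.582: |R|=0.95129 <1
  x=-5.116: |R|=0.89108 <1
  x=-4.514: |R|=0.80224 <1
  x=-2.429: |R|=0.34224 <1
  x=-6.361: |R|=1.03856 >1
  x=-6.159: |R|=1.01736 >1
Interval (-6.0000, 0).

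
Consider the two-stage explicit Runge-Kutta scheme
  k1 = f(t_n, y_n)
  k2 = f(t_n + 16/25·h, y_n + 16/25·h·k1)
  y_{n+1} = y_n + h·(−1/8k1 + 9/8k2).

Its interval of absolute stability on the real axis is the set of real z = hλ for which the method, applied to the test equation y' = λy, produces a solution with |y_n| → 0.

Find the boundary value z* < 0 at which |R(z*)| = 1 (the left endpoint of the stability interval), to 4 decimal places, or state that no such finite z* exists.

Set f=λy, z=hλ:
  k1=λy_n ⇒ h·k1=z·y_n;  k2=λ(1+16/25z)y_n ⇒ h·k2=z(1+16/25z)y_n
  y_{n+1}/y_n = 1 − 1/8z + 9/8z(1+16/25z) = 1 + z + 18/25z²
  ⇒ R(z) = 1 + z + 18/25z².

Find x<0 with |R(x)|<1.
x=-1.63: |R|=1.2830
R=1: x+18/25x²=0 ⇒ x=−25/18=-1.3889; min R=1−1/(4·18/25)=0.6528>−1
Confirm numerically:
  x=-1.267: |R|=0.88881 <1
  x=-1.194: |R|=0.83246 <1
  x=-0.616: |R|=0.65721 <1
  x=-1.943: |R|=1.77518 >1
  x=-1.895: |R|=1.69054 >1
  x=-1.753: |R|=1.45957 >1
Interval (-1.3889, 0).

left endpoint -1.3889.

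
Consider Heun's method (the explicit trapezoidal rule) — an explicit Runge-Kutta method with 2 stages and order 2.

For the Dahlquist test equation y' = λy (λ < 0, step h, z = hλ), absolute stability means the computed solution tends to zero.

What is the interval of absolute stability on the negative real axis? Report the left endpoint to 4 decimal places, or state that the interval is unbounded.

(-2.0000, 0).

Test eqn y'=λy, z=hλ:
  order 2, 2-stage ⇒ R(z)=1+z+z^2/2
  (e.g. R(-1.3)=0.54500, |R|=0.54500)

Solve |R(x)|<1 on ℝ⁻.
x=-1.3: |R|=0.5450
|R(-1.75)|=0.7812 |R(-1.18)|=0.5162 |R(-0.73)|=0.5364
Bisect:
  x_lo=-2.5078 |R|=1.6367  x_hi=-0.0792 |R|=0.9240
  mid=-1.29348 |R|=0.54307 →hi
  mid=-1.90063 |R|=0.90557 →hi
  mid=-2.20421 |R|=1.22506 →lo
  mid=-2.05242 |R|=1.05379 →lo
  mid=-1.97653 |R|=0.97680 →hi
  mid=-2.01447 |R|=1.01458 →lo
  mid=-1.99550 |R|=0.99551 →hi
  ...
  [-2.00010,-1.99995] ⇒ x*=-2.0000
Stable set (-2.0000, 0).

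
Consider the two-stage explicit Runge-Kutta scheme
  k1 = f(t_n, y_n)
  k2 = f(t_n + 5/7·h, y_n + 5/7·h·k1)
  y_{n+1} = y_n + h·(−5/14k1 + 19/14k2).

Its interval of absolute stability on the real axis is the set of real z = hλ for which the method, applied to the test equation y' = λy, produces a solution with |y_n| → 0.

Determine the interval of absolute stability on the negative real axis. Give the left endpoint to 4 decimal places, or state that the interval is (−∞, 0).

Set f=λy, z=hλ:
  k1=λy_n ⇒ h·k1=z·y_n;  k2=λ(1+5/7z)y_n ⇒ h·k2=z(1+5/7z)y_n
  y_{n+1}/y_n = 1 − 5/14z + 19/14z(1+5/7z) = 1 + z + 95/98z²
  R(z) = 1 + z + 95/98z².

Need |R(x)|<1, x<0.
x=-1.69: |R|=2.0787
R=1: x+95/98x²=0 ⇒ x=−98/95=-1.0316; min R=1−1/(4·95/98)=0.7421>−1
Confirm numerically:
  x=-0.822: |R|=0.83300 <1
  x=-0.614: |R|=0.75146 <1
  x=-0.482: |R|=0.74321 <1
  x=-1.539: |R|=1.75702 >1
  x=-1.486: |R|=1.65460 >1
So |R|<1 on (-1.0316, 0).

z∈(-1.0316,0).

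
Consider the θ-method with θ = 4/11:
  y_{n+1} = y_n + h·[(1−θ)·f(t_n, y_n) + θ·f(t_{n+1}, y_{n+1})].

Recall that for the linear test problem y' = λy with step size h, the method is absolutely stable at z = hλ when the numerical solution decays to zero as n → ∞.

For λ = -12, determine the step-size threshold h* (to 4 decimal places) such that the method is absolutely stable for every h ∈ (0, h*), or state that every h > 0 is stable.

Test eqn y'=λy, z=hλ:
  y_{n+1} = y_n + z·[7/11·y_n + 4/11·y_{n+1}] ⇒ (1 − 4/11z)y_{n+1} = (1 + 7/11z)y_n
  Hence R(z) = (1 + 7/11z)/(1 − 4/11z).

Need |R(x)|<1, x<0.
x=-1.66: |R|=0.0351
R=−1: 1+7/11x = −1+4/11x ⇒ -3/11x=2 ⇒ x=2/(-3/11)=-7.3333
Confirm numerically:
  x=-5.842: |R|=0.86982 <1
  x=-4.005: |R|=0.63046 <1
  x=-3.312: |R|=0.50247 <1
  x=-7.475: |R|=1.01039 >1
  x=-7.406: |R|=1.00537 >1
So |R|<1 on (-7.3333, 0).

(-7.3333,0); λ=-12 ⇒ h* = (22/3)/12 = 0.6111.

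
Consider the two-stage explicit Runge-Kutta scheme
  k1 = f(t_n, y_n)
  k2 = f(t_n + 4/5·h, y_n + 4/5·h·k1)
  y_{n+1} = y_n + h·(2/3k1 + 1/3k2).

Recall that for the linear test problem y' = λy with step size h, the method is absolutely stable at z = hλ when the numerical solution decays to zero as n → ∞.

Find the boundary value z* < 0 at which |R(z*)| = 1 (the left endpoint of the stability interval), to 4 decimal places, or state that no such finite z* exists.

With y'=λy (z=hλ):
  k1=λy_n ⇒ h·k1=z·y_n;  k2=λ(1+4/5z)y_n ⇒ h·k2=z(1+4/5z)y_n
  y_{n+1}/y_n = 1 + 2/3z + 1/3z(1+4/5z) = 1 + z + 4/15z²
  so R(z) = 1 + z + 4/15z².

Need |R(x)|<1, x<0.
x=-0.84: |R|=0.3482
R=1: x+4/15x²=0 ⇒ x=−15/4=-3.7500; min R=1−1/(4·4/15)=0.0625>−1
Confirm numerically:
  x=-3.408: |R|=0.68919 <1
  x=-2.903: |R|=0.34431 <1
  x=-2.710: |R|=0.24843 <1
  x=-4.218: |R|=1.52641 >1
  x=-4.101: |R|=1.38385 >1
  x=-4.069: |R|=1.34614 >1
Interval (-3.7500, 0).

left endpoint -3.7500.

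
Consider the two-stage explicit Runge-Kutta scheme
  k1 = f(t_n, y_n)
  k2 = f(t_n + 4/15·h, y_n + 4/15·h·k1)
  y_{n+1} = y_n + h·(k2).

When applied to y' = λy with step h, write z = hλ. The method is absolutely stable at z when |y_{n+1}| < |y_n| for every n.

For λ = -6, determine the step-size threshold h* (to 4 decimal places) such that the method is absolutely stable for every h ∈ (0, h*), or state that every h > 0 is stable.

Test eqn y'=λy, z=hλ:
  k1=λy_n ⇒ h·k1=z·y_n;  k2=λ(1+4/15z)y_n ⇒ h·k2=z(1+4/15z)y_n
  y_{n+1}/y_n = 1 + z(1+4/15z) = 1 + z + 4/15z²
  so R(z) = 1 + z + 4/15z².

Find x<0 with |R(x)|<1.
x=-1.68: |R|=0.0726
R=1: x+4/15x²=0 ⇒ x=−15/4=-3.7500; min R=1−1/(4·4/15)=0.0625>−1
Confirm numerically:
  x=-3.045: |R|=0.42754 <1
  x=-2.560: |R|=0.18763 <1
  x=-1.582: |R|=0.08539 <1
  x=-4.244: |R|=1.55908 >1
  x=-3.929: |R|=1.18754 >1
  x=-3.811: |R|=1.06199 >1
So |R|<1 on (-3.7500, 0).

(-3.7500,0); λ=-6 ⇒ h* = (15/4)/6 = 0.6250.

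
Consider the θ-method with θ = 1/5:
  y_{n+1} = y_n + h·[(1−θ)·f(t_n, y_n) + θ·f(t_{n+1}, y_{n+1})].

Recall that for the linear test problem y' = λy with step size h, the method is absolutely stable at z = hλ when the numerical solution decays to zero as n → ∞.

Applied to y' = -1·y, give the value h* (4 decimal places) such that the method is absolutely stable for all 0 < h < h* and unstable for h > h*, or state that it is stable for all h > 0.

(-3.3333,0); λ=-1 ⇒ h* = (10/3)/1 = 3.3333.

With y'=λy (z=hλ):
  y_{n+1} = y_n + z·[4/5·y_n + 1/5·y_{n+1}] ⇒ (1 − 1/5z)y_{n+1} = (1 + 4/5z)y_n
  ⇒ R(z) = (1 + 4/5z)/(1 − 1/5z).

Find x<0 with |R(x)|<1.
x=-1.4: |R|=0.0937
R=−1: 1+4/5x = −1+1/5x ⇒ -3/5x=2 ⇒ x=2/(-3/5)=-3.3333
Confirm numerically:
  x=-3.242: |R|=0.96676 <1
  x=-2.596: |R|=0.70879 <1
  x=-2.526: |R|=0.67818 <1
  x=-3.855: |R|=1.17674 >1
  x=-3.844: |R|=1.17322 >1
  x=-3.633: |R|=1.10414 >1
Interval (-3.3333, 0).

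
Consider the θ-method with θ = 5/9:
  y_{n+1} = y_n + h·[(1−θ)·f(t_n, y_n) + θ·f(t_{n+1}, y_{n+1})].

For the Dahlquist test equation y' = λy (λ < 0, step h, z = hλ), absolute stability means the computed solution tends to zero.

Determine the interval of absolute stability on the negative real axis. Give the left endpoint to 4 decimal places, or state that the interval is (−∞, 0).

Test eqn y'=λy, z=hλ:
  y_{n+1} = y_n + z·[4/9·y_n + 5/9·y_{n+1}] ⇒ (1 − 5/9z)y_{n+1} = (1 + 4/9z)y_n
  so R(z) = (1 + 4/9z)/(1 − 5/9z).

Need |R(x)|<1, x<0.
x=-1.21: |R|=0.2764
x=-2: |R|=0.0526
x=-10: |R|=0.5254
x=-100: |R|=0.7682
θ=5/9≥1/2 ⇒ |1+4/9x|<|1−5/9x| ∀x<0 ⇒ stable on all of ℝ⁻.

(−∞, 0) — no finite endpoint.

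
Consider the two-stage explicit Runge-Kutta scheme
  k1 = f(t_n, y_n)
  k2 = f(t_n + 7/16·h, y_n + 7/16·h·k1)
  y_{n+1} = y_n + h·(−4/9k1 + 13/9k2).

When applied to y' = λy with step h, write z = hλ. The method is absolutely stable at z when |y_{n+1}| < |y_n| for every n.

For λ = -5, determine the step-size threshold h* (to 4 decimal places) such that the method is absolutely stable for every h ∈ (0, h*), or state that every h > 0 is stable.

With y'=λy (z=hλ):
  k1=λy_n ⇒ h·k1=z·y_n;  k2=λ(1+7/16z)y_n ⇒ h·k2=z(1+7/16z)y_n
  y_{n+1}/y_n = 1 − 4/9z + 13/9z(1+7/16z) = 1 + z + 91/144z²
  so R(z) = 1 + z + 91/144z².

Solve |R(x)|<1 on ℝ⁻.
x=-0.36: |R|=0.7219
R=1: x+91/144x²=0 ⇒ x=−144/91=-1.5824; min R=1−1/(4·91/144)=0.6044>−1
Confirm numerically:
  x=-1.258: |R|=0.74209 <1
  x=-1.006: |R|=0.63355 <1
  x=-0.890: |R|=0.61056 <1
  x=-0.732: |R|=0.60661 <1
  x=-2.048: |R|=1.60257 >1
  x=-1.614: |R|=1.03221 >1
Stable set (-1.5824, 0).

(-1.5824,0); λ=-5 ⇒ h* = (144/91)/5 = 0.3165.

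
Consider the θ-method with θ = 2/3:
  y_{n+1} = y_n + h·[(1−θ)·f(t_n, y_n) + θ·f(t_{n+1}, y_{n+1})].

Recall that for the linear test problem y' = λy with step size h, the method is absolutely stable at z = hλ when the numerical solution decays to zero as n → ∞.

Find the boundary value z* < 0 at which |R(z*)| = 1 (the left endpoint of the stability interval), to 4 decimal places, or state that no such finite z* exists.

interval (−∞, 0).

On y'=λy, z=hλ:
  y_{n+1} = y_n + z·[1/3·y_n + 2/3·y_{n+1}] ⇒ (1 − 2/3z)y_{n+1} = (1 + 1/3z)y_n
  R(z) = (1 + 1/3z)/(1 − 2/3z).

Find x<0 with |R(x)|<1.
x=-0.81: |R|=0.4740
x=-2: |R|=0.1429
x=-10: |R|=0.3043
x=-100: |R|=0.4778
θ=2/3≥1/2 ⇒ |1+1/3x|<|1−2/3x| ∀x<0 ⇒ unbounded interval.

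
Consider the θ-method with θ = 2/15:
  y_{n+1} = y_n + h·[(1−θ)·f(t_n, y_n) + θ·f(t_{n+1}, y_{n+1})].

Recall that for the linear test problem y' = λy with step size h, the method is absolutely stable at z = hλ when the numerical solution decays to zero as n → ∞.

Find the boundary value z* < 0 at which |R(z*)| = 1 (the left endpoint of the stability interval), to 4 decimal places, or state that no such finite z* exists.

Test eqn y'=λy, z=hλ:
  y_{n+1} = y_n + z·[13/15·y_n + 2/15·y_{n+1}] ⇒ (1 − 2/15z)y_{n+1} = (1 + 13/15z)y_n
  R(z) = (1 + 13/15z)/(1 − 2/15z).

Find x<0 with |R(x)|<1.
x=-1.2: |R|=0.0345
R=−1: 1+13/15x = −1+2/15x ⇒ -11/15x=2 ⇒ x=2/(-11/15)=-2.7273
Confirm numerically:
  x=-2.270: |R|=0.74258 <1
  x=-2.044: |R|=0.60624 <1
  x=-1.236: |R|=0.06113 <1
  x=-1.223: |R|=0.05153 <1
  x=-3.286: |R|=1.28491 >1
  x=-2.959: |R|=1.12186 >1
Interval (-2.7273, 0).

left endpoint -2.7273.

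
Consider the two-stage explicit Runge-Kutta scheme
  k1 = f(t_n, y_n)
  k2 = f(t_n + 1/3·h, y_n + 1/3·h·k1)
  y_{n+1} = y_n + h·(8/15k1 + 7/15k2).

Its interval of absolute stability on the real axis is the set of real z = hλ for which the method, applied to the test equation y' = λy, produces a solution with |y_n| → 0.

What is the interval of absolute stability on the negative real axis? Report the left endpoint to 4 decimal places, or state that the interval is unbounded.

Test eqn y'=λy, z=hλ:
  k1=λy_n ⇒ h·k1=z·y_n;  k2=λ(1+1/3z)y_n ⇒ h·k2=z(1+1/3z)y_n
  y_{n+1}/y_n = 1 + 8/15z + 7/15z(1+1/3z) = 1 + z + 7/45z²
  ⇒ R(z) = 1 + z + 7/45z².

Boundary: |R(x)|=1, x<0.
x=-1.61: |R|=0.2068
R=1: x+7/45x²=0 ⇒ x=−45/7=-6.4286; min R=1−1/(4·7/45)=-0.6071>−1
Confirm numerically:
  x=-6.234: |R|=0.81132 <1
  x=-5.980: |R|=0.58273 <1
  x=-3.516: |R|=0.59298 <1
  x=-6.990: |R|=1.61046 >1
  x=-6.960: |R|=1.57536 >1
  x=-6.639: |R|=1.21732 >1
Interval (-6.4286, 0).

(-6.4286, 0).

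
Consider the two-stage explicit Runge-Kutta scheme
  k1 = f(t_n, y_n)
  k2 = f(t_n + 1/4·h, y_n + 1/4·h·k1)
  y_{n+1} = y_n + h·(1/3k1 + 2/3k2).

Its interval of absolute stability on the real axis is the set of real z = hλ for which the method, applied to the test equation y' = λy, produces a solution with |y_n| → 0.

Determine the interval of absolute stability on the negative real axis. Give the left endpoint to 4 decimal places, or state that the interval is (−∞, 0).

Set f=λy, z=hλ:
  k1=λy_n ⇒ h·k1=z·y_n;  k2=λ(1+1/4z)y_n ⇒ h·k2=z(1+1/4z)y_n
  y_{n+1}/y_n = 1 + 1/3z + 2/3z(1+1/4z) = 1 + z + 1/6z²
  Hence R(z) = 1 + z + 1/6z².

Need |R(x)|<1, x<0.
x=-0.97: |R|=0.1868
R=1: x+1/6x²=0 ⇒ x=−6=-6.0000; min R=1−1/(4·1/6)=-0.5000>−1
Confirm numerically:
  x=-5.485: |R|=0.52920 <1
  x=-5.271: |R|=0.35957 <1
  x=-4.249: |R|=0.24000 <1
  x=-6.349: |R|=1.36930 >1
  x=-6.243: |R|=1.25284 >1
  x=-6.075: |R|=1.07594 >1
So |R|<1 on (-6.0000, 0).

z∈(-6.0000,0).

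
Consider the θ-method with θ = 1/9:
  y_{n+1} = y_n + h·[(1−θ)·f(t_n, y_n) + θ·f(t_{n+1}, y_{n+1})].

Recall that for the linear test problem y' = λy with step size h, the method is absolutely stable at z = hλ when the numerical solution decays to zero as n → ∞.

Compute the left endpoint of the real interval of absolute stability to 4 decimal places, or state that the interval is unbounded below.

On y'=λy, z=hλ:
  y_{n+1} = y_n + z·[8/9·y_n + 1/9·y_{n+1}] ⇒ (1 − 1/9z)y_{n+1} = (1 + 8/9z)y_n
  R(z) = (1 + 8/9z)/(1 − 1/9z).

Solve |R(x)|<1 on ℝ⁻.
x=-0.84: |R|=0.2317
R=−1: 1+8/9x = −1+1/9x ⇒ -7/9x=2 ⇒ x=2/(-7/9)=-2.5714
Confirm numerically:
  x=-2.460: |R|=0.93194 <1
  x=-1.933: |R|=0.59124 <1
  x=-1.671: |R|=0.40933 <1
  x=-1.134: |R|=0.00710 <1
  x=-3.171: |R|=1.34484 >1
  x=-3.013: |R|=1.25730 >1
  x=-2.681: |R|=1.06566 >1
So |R|<1 on (-2.5714, 0).

z* = -2.5714.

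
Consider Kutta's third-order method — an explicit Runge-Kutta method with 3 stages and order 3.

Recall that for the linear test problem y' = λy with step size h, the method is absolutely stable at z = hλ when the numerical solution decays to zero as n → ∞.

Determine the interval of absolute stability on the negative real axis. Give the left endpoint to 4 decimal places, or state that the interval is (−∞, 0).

z∈(-2.5127,0).

On y'=λy, z=hλ:
  order 3, 3-stage ⇒ R(z)=1+z+z^2/2+z^3/6
  (e.g. R(-1.69)=-0.06642, |R|=0.06642)

Need |R(x)|<1, x<0.
x=-1.69: |R|=0.0664
|R(-2.77)|=1.4759 |R(-2.31)|=0.6963 |R(-1.68)|=0.0591
Bisect:
  x_lo=-3.3873 |R|=3.1278  x_hi=-0.3825 |R|=0.6813
  mid=-1.88488 |R|=0.22459 →hi
  mid=-2.63607 |R|=1.21459 →lo
  mid=-2.26048 |R|=0.63068 →hi
  mid=-2.44827 |R|=0.89710 →hi
  mid=-2.54217 |R|=1.04904 →lo
  mid=-2.49522 |R|=0.97142 →hi
  mid=-2.51870 |R|=1.00981 →lo
  ...
  [-2.51283,-2.51265] ⇒ x*=-2.5127
So |R|<1 on (-2.5127, 0).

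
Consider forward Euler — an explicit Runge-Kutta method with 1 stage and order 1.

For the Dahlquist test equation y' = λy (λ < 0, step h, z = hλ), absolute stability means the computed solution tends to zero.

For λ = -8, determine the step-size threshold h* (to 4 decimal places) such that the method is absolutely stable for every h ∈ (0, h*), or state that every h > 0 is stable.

Test eqn y'=λy, z=hλ:
  order 1, 1-stage ⇒ R(z)=1+z
  (e.g. R(-0.57)=0.43000, |R|=0.43000)

Solve |R(x)|<1 on ℝ⁻.
x=-0.57: |R|=0.4300
|R(-2.32)|=1.3200 |R(-0.95)|=0.0500
Bisect:
  x_lo=-2.6616 |R|=1.6616  x_hi=-0.2229 |R|=0.7771
  mid=-1.44223 |R|=0.44223 →hi
  mid=-2.05189 |R|=1.05189 →lo
  mid=-1.74706 |R|=0.74706 →hi
  mid=-1.89948 |R|=0.89948 →hi
  mid=-1.97568 |R|=0.97568 →hi
  mid=-2.01379 |R|=1.01379 →lo
  mid=-1.99473 |R|=0.99473 →hi
  ...
  [-2.00009,-1.99994] ⇒ x*=-2.0000
Stable set (-2.0000, 0).

(-2.0000,0); λ=-8 ⇒ h* = 0.2500.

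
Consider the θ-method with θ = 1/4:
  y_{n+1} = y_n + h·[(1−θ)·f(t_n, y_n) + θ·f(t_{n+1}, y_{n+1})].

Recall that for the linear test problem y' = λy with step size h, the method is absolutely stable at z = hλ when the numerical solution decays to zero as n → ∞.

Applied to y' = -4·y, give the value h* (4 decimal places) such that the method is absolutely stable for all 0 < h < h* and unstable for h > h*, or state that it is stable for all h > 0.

Test eqn y'=λy, z=hλ:
  y_{n+1} = y_n + z·[3/4·y_n + 1/4·y_{n+1}] ⇒ (1 − 1/4z)y_{n+1} = (1 + 3/4z)y_n
  so R(z) = (1 + 3/4z)/(1 − 1/4z).

Find x<0 with |R(x)|<1.
x=-1.52: |R|=0.1014
R=−1: 1+3/4x = −1+1/4x ⇒ -1/2x=2 ⇒ x=2/(-1/2)=-4.0000
Confirm numerically:
  x=-3.008: |R|=0.71689 <1
  x=-2.812: |R|=0.65120 <1
  x=-2.427: |R|=0.51050 <1
  x=-2.356: |R|=0.48269 <1
  x=-4.541: |R|=1.12668 >1
  x=-4.395: |R|=1.09410 >1
  x=-4.333: |R|=1.07992 >1
So |R|<1 on (-4.0000, 0).

(-4.0000,0); λ=-4 ⇒ h* = (4)/4 = 1.0000.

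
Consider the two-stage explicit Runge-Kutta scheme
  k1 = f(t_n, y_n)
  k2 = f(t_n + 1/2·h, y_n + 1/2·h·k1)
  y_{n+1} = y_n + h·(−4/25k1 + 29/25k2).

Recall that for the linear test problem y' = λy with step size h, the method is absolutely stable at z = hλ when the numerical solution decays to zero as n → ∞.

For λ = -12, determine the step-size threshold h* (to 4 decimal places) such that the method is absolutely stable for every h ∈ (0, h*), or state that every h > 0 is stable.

On y'=λy, z=hλ:
  k1=λy_n ⇒ h·k1=z·y_n;  k2=λ(1+1/2z)y_n ⇒ h·k2=z(1+1/2z)y_n
  y_{n+1}/y_n = 1 − 4/25z + 29/25z(1+1/2z) = 1 + z + 29/50z²
  so R(z) = 1 + z + 29/50z².

Solve |R(x)|<1 on ℝ⁻.
x=-0.39: |R|=0.6982
R=1: x+29/50x²=0 ⇒ x=−50/29=-1.7241; min R=1−1/(4·29/50)=0.5690>−1
Confirm numerically:
  x=-1.675: |R|=0.95226 <1
  x=-1.530: |R|=0.82772 <1
  x=-1.464: |R|=0.77911 <1
  x=-0.731: |R|=0.57893 <1
  x=-2.286: |R|=1.74496 >1
  x=-2.241: |R|=1.67181 >1
  x=-1.767: |R|=1.04393 >1
So |R|<1 on (-1.7241, 0).

(-1.7241,0); λ=-12 ⇒ h* = (50/29)/12 = 0.1437.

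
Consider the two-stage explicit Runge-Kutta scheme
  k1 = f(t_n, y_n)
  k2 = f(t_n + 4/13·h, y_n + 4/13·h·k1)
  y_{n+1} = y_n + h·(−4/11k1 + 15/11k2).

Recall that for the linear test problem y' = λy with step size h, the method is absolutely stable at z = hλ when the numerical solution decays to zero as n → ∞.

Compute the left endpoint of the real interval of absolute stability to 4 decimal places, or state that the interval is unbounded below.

Set f=λy, z=hλ:
  k1=λy_n ⇒ h·k1=z·y_n;  k2=λ(1+4/13z)y_n ⇒ h·k2=z(1+4/13z)y_n
  y_{n+1}/y_n = 1 − 4/11z + 15/11z(1+4/13z) = 1 + z + 60/143z²
  Hence R(z) = 1 + z + 60/143z².

Boundary: |R(x)|=1, x<0.
x=-0.98: |R|=0.4230
R=1: x+60/143x²=0 ⇒ x=−143/60=-2.3833; min R=1−1/(4·60/143)=0.4042>−1
Confirm numerically:
  x=-2.016: |R|=0.68928 <1
  x=-1.653: |R|=0.49347 <1
  x=-1.078: |R|=0.40959 <1
  x=-2.812: |R|=1.50577 >1
  x=-2.526: |R|=1.15121 >1
So |R|<1 on (-2.3833, 0).

z* = -2.3833.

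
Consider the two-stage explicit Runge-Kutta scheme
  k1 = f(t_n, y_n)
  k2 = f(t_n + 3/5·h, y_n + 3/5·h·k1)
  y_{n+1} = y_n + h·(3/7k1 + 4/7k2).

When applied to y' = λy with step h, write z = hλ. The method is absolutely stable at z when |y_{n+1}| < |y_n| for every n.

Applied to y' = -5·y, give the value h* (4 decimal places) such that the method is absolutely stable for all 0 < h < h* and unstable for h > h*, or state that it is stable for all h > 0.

(-2.9167,0); λ=-5 ⇒ h* = (35/12)/5 = 0.5833.

With y'=λy (z=hλ):
  k1=λy_n ⇒ h·k1=z·y_n;  k2=λ(1+3/5z)y_n ⇒ h·k2=z(1+3/5z)y_n
  y_{n+1}/y_n = 1 + 3/7z + 4/7z(1+3/5z) = 1 + z + 12/35z²
  R(z) = 1 + z + 12/35z².

Need |R(x)|<1, x<0.
x=-1.57: |R|=0.2751
R=1: x+12/35x²=0 ⇒ x=−35/12=-2.9167; min R=1−1/(4·12/35)=0.2708>−1
Confirm numerically:
  x=-2.807: |R|=0.89446 <1
  x=-1.543: |R|=0.27329 <1
  x=-1.262: |R|=0.28405 <1
  x=-3.428: |R|=1.60098 >1
  x=-3.267: |R|=1.39241 >1
  x=-3.027: |R|=1.11451 >1
Stable set (-2.9167, 0).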